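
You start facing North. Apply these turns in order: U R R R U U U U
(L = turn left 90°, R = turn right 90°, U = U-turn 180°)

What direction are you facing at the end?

Start: North
  U (U-turn (180°)) -> South
  R (right (90° clockwise)) -> West
  R (right (90° clockwise)) -> North
  R (right (90° clockwise)) -> East
  U (U-turn (180°)) -> West
  U (U-turn (180°)) -> East
  U (U-turn (180°)) -> West
  U (U-turn (180°)) -> East
Final: East

Answer: Final heading: East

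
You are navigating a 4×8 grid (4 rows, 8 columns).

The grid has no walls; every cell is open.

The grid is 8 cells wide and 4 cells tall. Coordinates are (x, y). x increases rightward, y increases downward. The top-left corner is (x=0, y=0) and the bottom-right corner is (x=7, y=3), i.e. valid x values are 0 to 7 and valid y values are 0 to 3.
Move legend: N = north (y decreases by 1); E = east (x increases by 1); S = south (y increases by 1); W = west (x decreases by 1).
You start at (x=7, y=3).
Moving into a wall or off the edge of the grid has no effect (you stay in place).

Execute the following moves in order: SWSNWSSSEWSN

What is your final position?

Start: (x=7, y=3)
  S (south): blocked, stay at (x=7, y=3)
  W (west): (x=7, y=3) -> (x=6, y=3)
  S (south): blocked, stay at (x=6, y=3)
  N (north): (x=6, y=3) -> (x=6, y=2)
  W (west): (x=6, y=2) -> (x=5, y=2)
  S (south): (x=5, y=2) -> (x=5, y=3)
  S (south): blocked, stay at (x=5, y=3)
  S (south): blocked, stay at (x=5, y=3)
  E (east): (x=5, y=3) -> (x=6, y=3)
  W (west): (x=6, y=3) -> (x=5, y=3)
  S (south): blocked, stay at (x=5, y=3)
  N (north): (x=5, y=3) -> (x=5, y=2)
Final: (x=5, y=2)

Answer: Final position: (x=5, y=2)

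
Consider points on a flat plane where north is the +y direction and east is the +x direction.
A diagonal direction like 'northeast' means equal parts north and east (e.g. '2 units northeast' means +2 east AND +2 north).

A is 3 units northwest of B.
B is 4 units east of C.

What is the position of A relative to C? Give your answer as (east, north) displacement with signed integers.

Answer: A is at (east=1, north=3) relative to C.

Derivation:
Place C at the origin (east=0, north=0).
  B is 4 units east of C: delta (east=+4, north=+0); B at (east=4, north=0).
  A is 3 units northwest of B: delta (east=-3, north=+3); A at (east=1, north=3).
Therefore A relative to C: (east=1, north=3).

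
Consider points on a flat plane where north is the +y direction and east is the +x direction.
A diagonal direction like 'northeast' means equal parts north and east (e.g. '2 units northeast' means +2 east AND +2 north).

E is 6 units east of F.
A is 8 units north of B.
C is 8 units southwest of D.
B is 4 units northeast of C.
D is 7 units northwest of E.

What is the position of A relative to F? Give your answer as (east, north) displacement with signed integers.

Answer: A is at (east=-5, north=11) relative to F.

Derivation:
Place F at the origin (east=0, north=0).
  E is 6 units east of F: delta (east=+6, north=+0); E at (east=6, north=0).
  D is 7 units northwest of E: delta (east=-7, north=+7); D at (east=-1, north=7).
  C is 8 units southwest of D: delta (east=-8, north=-8); C at (east=-9, north=-1).
  B is 4 units northeast of C: delta (east=+4, north=+4); B at (east=-5, north=3).
  A is 8 units north of B: delta (east=+0, north=+8); A at (east=-5, north=11).
Therefore A relative to F: (east=-5, north=11).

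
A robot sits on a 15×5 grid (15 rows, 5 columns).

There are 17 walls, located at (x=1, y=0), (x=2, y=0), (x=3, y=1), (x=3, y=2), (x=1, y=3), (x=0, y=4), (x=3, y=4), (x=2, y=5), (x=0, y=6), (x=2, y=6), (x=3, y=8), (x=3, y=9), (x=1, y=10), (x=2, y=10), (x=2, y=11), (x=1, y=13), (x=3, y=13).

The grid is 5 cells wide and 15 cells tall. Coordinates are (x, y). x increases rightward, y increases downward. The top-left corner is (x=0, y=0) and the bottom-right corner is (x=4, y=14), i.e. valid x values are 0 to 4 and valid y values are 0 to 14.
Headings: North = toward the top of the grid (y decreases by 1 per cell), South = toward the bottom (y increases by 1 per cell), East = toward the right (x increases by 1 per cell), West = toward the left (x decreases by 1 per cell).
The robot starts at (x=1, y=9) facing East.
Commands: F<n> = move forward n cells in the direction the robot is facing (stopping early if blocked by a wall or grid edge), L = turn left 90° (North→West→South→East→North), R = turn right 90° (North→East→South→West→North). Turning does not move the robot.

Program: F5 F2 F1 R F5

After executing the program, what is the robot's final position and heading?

Answer: Final position: (x=2, y=9), facing South

Derivation:
Start: (x=1, y=9), facing East
  F5: move forward 1/5 (blocked), now at (x=2, y=9)
  F2: move forward 0/2 (blocked), now at (x=2, y=9)
  F1: move forward 0/1 (blocked), now at (x=2, y=9)
  R: turn right, now facing South
  F5: move forward 0/5 (blocked), now at (x=2, y=9)
Final: (x=2, y=9), facing South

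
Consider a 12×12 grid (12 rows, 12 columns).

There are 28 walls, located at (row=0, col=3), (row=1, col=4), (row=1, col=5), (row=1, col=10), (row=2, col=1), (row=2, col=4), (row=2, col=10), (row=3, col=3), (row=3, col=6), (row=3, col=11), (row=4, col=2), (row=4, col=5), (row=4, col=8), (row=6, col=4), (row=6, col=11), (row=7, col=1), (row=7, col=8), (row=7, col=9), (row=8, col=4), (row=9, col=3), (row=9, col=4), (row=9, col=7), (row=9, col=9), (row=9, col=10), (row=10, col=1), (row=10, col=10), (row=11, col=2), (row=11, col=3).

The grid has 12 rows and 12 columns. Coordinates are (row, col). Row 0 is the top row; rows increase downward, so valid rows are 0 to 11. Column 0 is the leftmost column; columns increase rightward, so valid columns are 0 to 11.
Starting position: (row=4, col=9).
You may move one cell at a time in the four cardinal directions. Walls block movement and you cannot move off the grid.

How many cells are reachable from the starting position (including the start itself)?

BFS flood-fill from (row=4, col=9):
  Distance 0: (row=4, col=9)
  Distance 1: (row=3, col=9), (row=4, col=10), (row=5, col=9)
  Distance 2: (row=2, col=9), (row=3, col=8), (row=3, col=10), (row=4, col=11), (row=5, col=8), (row=5, col=10), (row=6, col=9)
  Distance 3: (row=1, col=9), (row=2, col=8), (row=3, col=7), (row=5, col=7), (row=5, col=11), (row=6, col=8), (row=6, col=10)
  Distance 4: (row=0, col=9), (row=1, col=8), (row=2, col=7), (row=4, col=7), (row=5, col=6), (row=6, col=7), (row=7, col=10)
  Distance 5: (row=0, col=8), (row=0, col=10), (row=1, col=7), (row=2, col=6), (row=4, col=6), (row=5, col=5), (row=6, col=6), (row=7, col=7), (row=7, col=11), (row=8, col=10)
  Distance 6: (row=0, col=7), (row=0, col=11), (row=1, col=6), (row=2, col=5), (row=5, col=4), (row=6, col=5), (row=7, col=6), (row=8, col=7), (row=8, col=9), (row=8, col=11)
  Distance 7: (row=0, col=6), (row=1, col=11), (row=3, col=5), (row=4, col=4), (row=5, col=3), (row=7, col=5), (row=8, col=6), (row=8, col=8), (row=9, col=11)
  Distance 8: (row=0, col=5), (row=2, col=11), (row=3, col=4), (row=4, col=3), (row=5, col=2), (row=6, col=3), (row=7, col=4), (row=8, col=5), (row=9, col=6), (row=9, col=8), (row=10, col=11)
  Distance 9: (row=0, col=4), (row=5, col=1), (row=6, col=2), (row=7, col=3), (row=9, col=5), (row=10, col=6), (row=10, col=8), (row=11, col=11)
  Distance 10: (row=4, col=1), (row=5, col=0), (row=6, col=1), (row=7, col=2), (row=8, col=3), (row=10, col=5), (row=10, col=7), (row=10, col=9), (row=11, col=6), (row=11, col=8), (row=11, col=10)
  Distance 11: (row=3, col=1), (row=4, col=0), (row=6, col=0), (row=8, col=2), (row=10, col=4), (row=11, col=5), (row=11, col=7), (row=11, col=9)
  Distance 12: (row=3, col=0), (row=3, col=2), (row=7, col=0), (row=8, col=1), (row=9, col=2), (row=10, col=3), (row=11, col=4)
  Distance 13: (row=2, col=0), (row=2, col=2), (row=8, col=0), (row=9, col=1), (row=10, col=2)
  Distance 14: (row=1, col=0), (row=1, col=2), (row=2, col=3), (row=9, col=0)
  Distance 15: (row=0, col=0), (row=0, col=2), (row=1, col=1), (row=1, col=3), (row=10, col=0)
  Distance 16: (row=0, col=1), (row=11, col=0)
  Distance 17: (row=11, col=1)
Total reachable: 116 (grid has 116 open cells total)

Answer: Reachable cells: 116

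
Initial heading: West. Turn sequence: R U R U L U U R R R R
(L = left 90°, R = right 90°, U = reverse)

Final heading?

Answer: Final heading: North

Derivation:
Start: West
  R (right (90° clockwise)) -> North
  U (U-turn (180°)) -> South
  R (right (90° clockwise)) -> West
  U (U-turn (180°)) -> East
  L (left (90° counter-clockwise)) -> North
  U (U-turn (180°)) -> South
  U (U-turn (180°)) -> North
  R (right (90° clockwise)) -> East
  R (right (90° clockwise)) -> South
  R (right (90° clockwise)) -> West
  R (right (90° clockwise)) -> North
Final: North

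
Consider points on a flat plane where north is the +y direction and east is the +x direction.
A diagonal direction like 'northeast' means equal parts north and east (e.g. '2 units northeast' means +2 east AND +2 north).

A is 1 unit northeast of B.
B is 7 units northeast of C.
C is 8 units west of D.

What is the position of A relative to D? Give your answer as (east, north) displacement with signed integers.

Place D at the origin (east=0, north=0).
  C is 8 units west of D: delta (east=-8, north=+0); C at (east=-8, north=0).
  B is 7 units northeast of C: delta (east=+7, north=+7); B at (east=-1, north=7).
  A is 1 unit northeast of B: delta (east=+1, north=+1); A at (east=0, north=8).
Therefore A relative to D: (east=0, north=8).

Answer: A is at (east=0, north=8) relative to D.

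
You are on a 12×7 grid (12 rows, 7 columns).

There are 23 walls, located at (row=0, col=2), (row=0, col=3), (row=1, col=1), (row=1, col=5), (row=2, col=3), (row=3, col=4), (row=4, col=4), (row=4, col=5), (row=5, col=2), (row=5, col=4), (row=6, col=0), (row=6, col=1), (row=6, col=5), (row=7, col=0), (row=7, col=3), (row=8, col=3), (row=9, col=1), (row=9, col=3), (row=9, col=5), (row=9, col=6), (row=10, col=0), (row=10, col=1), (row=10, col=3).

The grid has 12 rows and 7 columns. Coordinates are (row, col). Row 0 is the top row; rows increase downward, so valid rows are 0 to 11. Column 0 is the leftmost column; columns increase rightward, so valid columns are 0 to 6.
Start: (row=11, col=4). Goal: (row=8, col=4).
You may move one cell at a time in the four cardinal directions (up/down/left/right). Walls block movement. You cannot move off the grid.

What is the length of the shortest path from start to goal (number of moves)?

Answer: Shortest path length: 3

Derivation:
BFS from (row=11, col=4) until reaching (row=8, col=4):
  Distance 0: (row=11, col=4)
  Distance 1: (row=10, col=4), (row=11, col=3), (row=11, col=5)
  Distance 2: (row=9, col=4), (row=10, col=5), (row=11, col=2), (row=11, col=6)
  Distance 3: (row=8, col=4), (row=10, col=2), (row=10, col=6), (row=11, col=1)  <- goal reached here
One shortest path (3 moves): (row=11, col=4) -> (row=10, col=4) -> (row=9, col=4) -> (row=8, col=4)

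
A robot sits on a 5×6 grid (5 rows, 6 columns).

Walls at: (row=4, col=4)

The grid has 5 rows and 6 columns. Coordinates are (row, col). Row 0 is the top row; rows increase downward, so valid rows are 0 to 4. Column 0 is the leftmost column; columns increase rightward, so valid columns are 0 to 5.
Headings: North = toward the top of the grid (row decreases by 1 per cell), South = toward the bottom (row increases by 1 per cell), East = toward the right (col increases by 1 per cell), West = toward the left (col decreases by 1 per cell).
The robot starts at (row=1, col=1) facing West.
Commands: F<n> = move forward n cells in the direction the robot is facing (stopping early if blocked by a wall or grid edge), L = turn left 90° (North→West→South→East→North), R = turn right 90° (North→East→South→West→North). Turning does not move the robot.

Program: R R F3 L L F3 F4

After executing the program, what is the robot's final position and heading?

Start: (row=1, col=1), facing West
  R: turn right, now facing North
  R: turn right, now facing East
  F3: move forward 3, now at (row=1, col=4)
  L: turn left, now facing North
  L: turn left, now facing West
  F3: move forward 3, now at (row=1, col=1)
  F4: move forward 1/4 (blocked), now at (row=1, col=0)
Final: (row=1, col=0), facing West

Answer: Final position: (row=1, col=0), facing West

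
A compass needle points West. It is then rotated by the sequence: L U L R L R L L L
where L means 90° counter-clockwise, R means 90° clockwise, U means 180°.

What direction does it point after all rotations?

Answer: Final heading: East

Derivation:
Start: West
  L (left (90° counter-clockwise)) -> South
  U (U-turn (180°)) -> North
  L (left (90° counter-clockwise)) -> West
  R (right (90° clockwise)) -> North
  L (left (90° counter-clockwise)) -> West
  R (right (90° clockwise)) -> North
  L (left (90° counter-clockwise)) -> West
  L (left (90° counter-clockwise)) -> South
  L (left (90° counter-clockwise)) -> East
Final: East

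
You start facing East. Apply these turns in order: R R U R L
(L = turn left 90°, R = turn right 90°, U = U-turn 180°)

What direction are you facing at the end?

Answer: Final heading: East

Derivation:
Start: East
  R (right (90° clockwise)) -> South
  R (right (90° clockwise)) -> West
  U (U-turn (180°)) -> East
  R (right (90° clockwise)) -> South
  L (left (90° counter-clockwise)) -> East
Final: East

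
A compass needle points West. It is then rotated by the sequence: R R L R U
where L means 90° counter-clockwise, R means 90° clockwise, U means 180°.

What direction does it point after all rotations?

Answer: Final heading: West

Derivation:
Start: West
  R (right (90° clockwise)) -> North
  R (right (90° clockwise)) -> East
  L (left (90° counter-clockwise)) -> North
  R (right (90° clockwise)) -> East
  U (U-turn (180°)) -> West
Final: West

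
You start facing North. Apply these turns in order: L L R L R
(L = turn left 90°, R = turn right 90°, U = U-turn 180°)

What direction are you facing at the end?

Answer: Final heading: West

Derivation:
Start: North
  L (left (90° counter-clockwise)) -> West
  L (left (90° counter-clockwise)) -> South
  R (right (90° clockwise)) -> West
  L (left (90° counter-clockwise)) -> South
  R (right (90° clockwise)) -> West
Final: West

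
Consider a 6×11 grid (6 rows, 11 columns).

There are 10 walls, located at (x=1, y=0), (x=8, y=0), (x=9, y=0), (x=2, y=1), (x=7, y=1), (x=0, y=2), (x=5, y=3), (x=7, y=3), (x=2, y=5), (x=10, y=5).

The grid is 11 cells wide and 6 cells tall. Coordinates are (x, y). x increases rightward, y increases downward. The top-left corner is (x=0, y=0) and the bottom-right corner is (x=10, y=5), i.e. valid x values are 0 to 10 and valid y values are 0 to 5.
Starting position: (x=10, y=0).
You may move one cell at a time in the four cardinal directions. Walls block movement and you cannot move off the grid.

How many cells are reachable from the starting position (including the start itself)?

Answer: Reachable cells: 56

Derivation:
BFS flood-fill from (x=10, y=0):
  Distance 0: (x=10, y=0)
  Distance 1: (x=10, y=1)
  Distance 2: (x=9, y=1), (x=10, y=2)
  Distance 3: (x=8, y=1), (x=9, y=2), (x=10, y=3)
  Distance 4: (x=8, y=2), (x=9, y=3), (x=10, y=4)
  Distance 5: (x=7, y=2), (x=8, y=3), (x=9, y=4)
  Distance 6: (x=6, y=2), (x=8, y=4), (x=9, y=5)
  Distance 7: (x=6, y=1), (x=5, y=2), (x=6, y=3), (x=7, y=4), (x=8, y=5)
  Distance 8: (x=6, y=0), (x=5, y=1), (x=4, y=2), (x=6, y=4), (x=7, y=5)
  Distance 9: (x=5, y=0), (x=7, y=0), (x=4, y=1), (x=3, y=2), (x=4, y=3), (x=5, y=4), (x=6, y=5)
  Distance 10: (x=4, y=0), (x=3, y=1), (x=2, y=2), (x=3, y=3), (x=4, y=4), (x=5, y=5)
  Distance 11: (x=3, y=0), (x=1, y=2), (x=2, y=3), (x=3, y=4), (x=4, y=5)
  Distance 12: (x=2, y=0), (x=1, y=1), (x=1, y=3), (x=2, y=4), (x=3, y=5)
  Distance 13: (x=0, y=1), (x=0, y=3), (x=1, y=4)
  Distance 14: (x=0, y=0), (x=0, y=4), (x=1, y=5)
  Distance 15: (x=0, y=5)
Total reachable: 56 (grid has 56 open cells total)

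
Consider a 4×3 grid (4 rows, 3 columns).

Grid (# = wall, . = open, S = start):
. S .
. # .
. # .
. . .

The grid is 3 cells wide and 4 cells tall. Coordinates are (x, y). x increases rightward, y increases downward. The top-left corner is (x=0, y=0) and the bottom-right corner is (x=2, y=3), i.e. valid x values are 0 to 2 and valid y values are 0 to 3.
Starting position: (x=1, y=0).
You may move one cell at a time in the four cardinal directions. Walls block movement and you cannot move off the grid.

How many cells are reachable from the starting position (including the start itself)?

Answer: Reachable cells: 10

Derivation:
BFS flood-fill from (x=1, y=0):
  Distance 0: (x=1, y=0)
  Distance 1: (x=0, y=0), (x=2, y=0)
  Distance 2: (x=0, y=1), (x=2, y=1)
  Distance 3: (x=0, y=2), (x=2, y=2)
  Distance 4: (x=0, y=3), (x=2, y=3)
  Distance 5: (x=1, y=3)
Total reachable: 10 (grid has 10 open cells total)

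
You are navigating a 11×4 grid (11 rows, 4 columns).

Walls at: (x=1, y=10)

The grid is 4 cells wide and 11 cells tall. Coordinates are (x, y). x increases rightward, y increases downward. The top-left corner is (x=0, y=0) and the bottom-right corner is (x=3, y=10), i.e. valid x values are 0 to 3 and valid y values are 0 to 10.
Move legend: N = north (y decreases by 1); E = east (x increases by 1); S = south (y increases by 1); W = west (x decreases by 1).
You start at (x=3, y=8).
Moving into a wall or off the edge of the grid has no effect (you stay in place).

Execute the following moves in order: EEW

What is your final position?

Start: (x=3, y=8)
  E (east): blocked, stay at (x=3, y=8)
  E (east): blocked, stay at (x=3, y=8)
  W (west): (x=3, y=8) -> (x=2, y=8)
Final: (x=2, y=8)

Answer: Final position: (x=2, y=8)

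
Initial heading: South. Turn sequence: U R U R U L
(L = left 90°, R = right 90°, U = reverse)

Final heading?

Start: South
  U (U-turn (180°)) -> North
  R (right (90° clockwise)) -> East
  U (U-turn (180°)) -> West
  R (right (90° clockwise)) -> North
  U (U-turn (180°)) -> South
  L (left (90° counter-clockwise)) -> East
Final: East

Answer: Final heading: East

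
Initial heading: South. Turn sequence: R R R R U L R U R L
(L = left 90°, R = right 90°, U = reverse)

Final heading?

Start: South
  R (right (90° clockwise)) -> West
  R (right (90° clockwise)) -> North
  R (right (90° clockwise)) -> East
  R (right (90° clockwise)) -> South
  U (U-turn (180°)) -> North
  L (left (90° counter-clockwise)) -> West
  R (right (90° clockwise)) -> North
  U (U-turn (180°)) -> South
  R (right (90° clockwise)) -> West
  L (left (90° counter-clockwise)) -> South
Final: South

Answer: Final heading: South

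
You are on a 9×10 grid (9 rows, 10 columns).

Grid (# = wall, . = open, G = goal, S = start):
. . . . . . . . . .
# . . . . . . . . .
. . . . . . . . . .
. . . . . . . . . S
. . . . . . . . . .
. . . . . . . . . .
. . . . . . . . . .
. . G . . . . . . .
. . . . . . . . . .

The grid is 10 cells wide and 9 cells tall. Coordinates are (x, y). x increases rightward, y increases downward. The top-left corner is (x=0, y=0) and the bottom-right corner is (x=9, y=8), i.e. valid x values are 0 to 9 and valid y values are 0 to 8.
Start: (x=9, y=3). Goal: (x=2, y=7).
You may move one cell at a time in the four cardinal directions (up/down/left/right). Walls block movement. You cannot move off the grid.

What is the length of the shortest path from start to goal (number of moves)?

Answer: Shortest path length: 11

Derivation:
BFS from (x=9, y=3) until reaching (x=2, y=7):
  Distance 0: (x=9, y=3)
  Distance 1: (x=9, y=2), (x=8, y=3), (x=9, y=4)
  Distance 2: (x=9, y=1), (x=8, y=2), (x=7, y=3), (x=8, y=4), (x=9, y=5)
  Distance 3: (x=9, y=0), (x=8, y=1), (x=7, y=2), (x=6, y=3), (x=7, y=4), (x=8, y=5), (x=9, y=6)
  Distance 4: (x=8, y=0), (x=7, y=1), (x=6, y=2), (x=5, y=3), (x=6, y=4), (x=7, y=5), (x=8, y=6), (x=9, y=7)
  Distance 5: (x=7, y=0), (x=6, y=1), (x=5, y=2), (x=4, y=3), (x=5, y=4), (x=6, y=5), (x=7, y=6), (x=8, y=7), (x=9, y=8)
  Distance 6: (x=6, y=0), (x=5, y=1), (x=4, y=2), (x=3, y=3), (x=4, y=4), (x=5, y=5), (x=6, y=6), (x=7, y=7), (x=8, y=8)
  Distance 7: (x=5, y=0), (x=4, y=1), (x=3, y=2), (x=2, y=3), (x=3, y=4), (x=4, y=5), (x=5, y=6), (x=6, y=7), (x=7, y=8)
  Distance 8: (x=4, y=0), (x=3, y=1), (x=2, y=2), (x=1, y=3), (x=2, y=4), (x=3, y=5), (x=4, y=6), (x=5, y=7), (x=6, y=8)
  Distance 9: (x=3, y=0), (x=2, y=1), (x=1, y=2), (x=0, y=3), (x=1, y=4), (x=2, y=5), (x=3, y=6), (x=4, y=7), (x=5, y=8)
  Distance 10: (x=2, y=0), (x=1, y=1), (x=0, y=2), (x=0, y=4), (x=1, y=5), (x=2, y=6), (x=3, y=7), (x=4, y=8)
  Distance 11: (x=1, y=0), (x=0, y=5), (x=1, y=6), (x=2, y=7), (x=3, y=8)  <- goal reached here
One shortest path (11 moves): (x=9, y=3) -> (x=8, y=3) -> (x=7, y=3) -> (x=6, y=3) -> (x=5, y=3) -> (x=4, y=3) -> (x=3, y=3) -> (x=2, y=3) -> (x=2, y=4) -> (x=2, y=5) -> (x=2, y=6) -> (x=2, y=7)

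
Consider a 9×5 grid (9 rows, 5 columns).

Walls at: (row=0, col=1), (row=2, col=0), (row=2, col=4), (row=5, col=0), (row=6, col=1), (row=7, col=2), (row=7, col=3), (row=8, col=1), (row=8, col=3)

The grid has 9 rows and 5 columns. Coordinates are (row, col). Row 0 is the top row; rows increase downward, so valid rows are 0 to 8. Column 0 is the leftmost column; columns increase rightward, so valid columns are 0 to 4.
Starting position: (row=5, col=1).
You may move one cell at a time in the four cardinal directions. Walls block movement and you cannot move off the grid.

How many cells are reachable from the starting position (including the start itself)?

Answer: Reachable cells: 31

Derivation:
BFS flood-fill from (row=5, col=1):
  Distance 0: (row=5, col=1)
  Distance 1: (row=4, col=1), (row=5, col=2)
  Distance 2: (row=3, col=1), (row=4, col=0), (row=4, col=2), (row=5, col=3), (row=6, col=2)
  Distance 3: (row=2, col=1), (row=3, col=0), (row=3, col=2), (row=4, col=3), (row=5, col=4), (row=6, col=3)
  Distance 4: (row=1, col=1), (row=2, col=2), (row=3, col=3), (row=4, col=4), (row=6, col=4)
  Distance 5: (row=1, col=0), (row=1, col=2), (row=2, col=3), (row=3, col=4), (row=7, col=4)
  Distance 6: (row=0, col=0), (row=0, col=2), (row=1, col=3), (row=8, col=4)
  Distance 7: (row=0, col=3), (row=1, col=4)
  Distance 8: (row=0, col=4)
Total reachable: 31 (grid has 36 open cells total)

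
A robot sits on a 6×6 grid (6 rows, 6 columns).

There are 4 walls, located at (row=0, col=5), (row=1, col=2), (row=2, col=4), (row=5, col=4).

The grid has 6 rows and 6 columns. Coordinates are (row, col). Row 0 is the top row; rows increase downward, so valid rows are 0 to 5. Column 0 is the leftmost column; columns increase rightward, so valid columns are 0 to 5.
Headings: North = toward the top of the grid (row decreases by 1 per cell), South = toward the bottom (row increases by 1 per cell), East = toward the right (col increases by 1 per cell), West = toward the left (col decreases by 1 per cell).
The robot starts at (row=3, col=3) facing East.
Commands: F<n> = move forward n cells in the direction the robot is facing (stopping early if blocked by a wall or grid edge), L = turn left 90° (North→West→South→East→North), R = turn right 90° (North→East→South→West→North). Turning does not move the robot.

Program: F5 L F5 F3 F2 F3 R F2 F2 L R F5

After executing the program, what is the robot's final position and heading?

Start: (row=3, col=3), facing East
  F5: move forward 2/5 (blocked), now at (row=3, col=5)
  L: turn left, now facing North
  F5: move forward 2/5 (blocked), now at (row=1, col=5)
  F3: move forward 0/3 (blocked), now at (row=1, col=5)
  F2: move forward 0/2 (blocked), now at (row=1, col=5)
  F3: move forward 0/3 (blocked), now at (row=1, col=5)
  R: turn right, now facing East
  F2: move forward 0/2 (blocked), now at (row=1, col=5)
  F2: move forward 0/2 (blocked), now at (row=1, col=5)
  L: turn left, now facing North
  R: turn right, now facing East
  F5: move forward 0/5 (blocked), now at (row=1, col=5)
Final: (row=1, col=5), facing East

Answer: Final position: (row=1, col=5), facing East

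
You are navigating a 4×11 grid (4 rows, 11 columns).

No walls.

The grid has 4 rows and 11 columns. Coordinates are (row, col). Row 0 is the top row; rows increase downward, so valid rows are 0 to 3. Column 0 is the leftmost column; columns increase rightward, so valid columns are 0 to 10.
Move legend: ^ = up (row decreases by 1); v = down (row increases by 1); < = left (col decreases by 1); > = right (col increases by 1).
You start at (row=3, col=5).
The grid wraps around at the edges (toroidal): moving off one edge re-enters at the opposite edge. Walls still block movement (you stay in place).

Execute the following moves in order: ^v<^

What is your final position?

Start: (row=3, col=5)
  ^ (up): (row=3, col=5) -> (row=2, col=5)
  v (down): (row=2, col=5) -> (row=3, col=5)
  < (left): (row=3, col=5) -> (row=3, col=4)
  ^ (up): (row=3, col=4) -> (row=2, col=4)
Final: (row=2, col=4)

Answer: Final position: (row=2, col=4)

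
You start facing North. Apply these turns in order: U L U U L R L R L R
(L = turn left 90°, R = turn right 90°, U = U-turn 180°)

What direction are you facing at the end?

Answer: Final heading: East

Derivation:
Start: North
  U (U-turn (180°)) -> South
  L (left (90° counter-clockwise)) -> East
  U (U-turn (180°)) -> West
  U (U-turn (180°)) -> East
  L (left (90° counter-clockwise)) -> North
  R (right (90° clockwise)) -> East
  L (left (90° counter-clockwise)) -> North
  R (right (90° clockwise)) -> East
  L (left (90° counter-clockwise)) -> North
  R (right (90° clockwise)) -> East
Final: East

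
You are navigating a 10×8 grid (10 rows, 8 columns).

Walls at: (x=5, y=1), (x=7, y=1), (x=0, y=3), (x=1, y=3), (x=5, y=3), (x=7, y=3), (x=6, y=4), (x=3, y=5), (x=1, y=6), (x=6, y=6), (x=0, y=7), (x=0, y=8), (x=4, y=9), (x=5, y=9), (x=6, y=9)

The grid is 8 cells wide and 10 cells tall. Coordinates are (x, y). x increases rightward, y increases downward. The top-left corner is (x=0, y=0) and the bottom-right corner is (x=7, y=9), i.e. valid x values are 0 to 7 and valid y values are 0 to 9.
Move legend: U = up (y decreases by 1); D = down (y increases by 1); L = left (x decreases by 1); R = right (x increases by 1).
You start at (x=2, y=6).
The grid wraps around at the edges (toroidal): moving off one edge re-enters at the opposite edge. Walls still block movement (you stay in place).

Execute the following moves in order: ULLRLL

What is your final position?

Start: (x=2, y=6)
  U (up): (x=2, y=6) -> (x=2, y=5)
  L (left): (x=2, y=5) -> (x=1, y=5)
  L (left): (x=1, y=5) -> (x=0, y=5)
  R (right): (x=0, y=5) -> (x=1, y=5)
  L (left): (x=1, y=5) -> (x=0, y=5)
  L (left): (x=0, y=5) -> (x=7, y=5)
Final: (x=7, y=5)

Answer: Final position: (x=7, y=5)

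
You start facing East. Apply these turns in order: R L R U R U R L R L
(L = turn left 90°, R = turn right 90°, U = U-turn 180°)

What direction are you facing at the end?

Start: East
  R (right (90° clockwise)) -> South
  L (left (90° counter-clockwise)) -> East
  R (right (90° clockwise)) -> South
  U (U-turn (180°)) -> North
  R (right (90° clockwise)) -> East
  U (U-turn (180°)) -> West
  R (right (90° clockwise)) -> North
  L (left (90° counter-clockwise)) -> West
  R (right (90° clockwise)) -> North
  L (left (90° counter-clockwise)) -> West
Final: West

Answer: Final heading: West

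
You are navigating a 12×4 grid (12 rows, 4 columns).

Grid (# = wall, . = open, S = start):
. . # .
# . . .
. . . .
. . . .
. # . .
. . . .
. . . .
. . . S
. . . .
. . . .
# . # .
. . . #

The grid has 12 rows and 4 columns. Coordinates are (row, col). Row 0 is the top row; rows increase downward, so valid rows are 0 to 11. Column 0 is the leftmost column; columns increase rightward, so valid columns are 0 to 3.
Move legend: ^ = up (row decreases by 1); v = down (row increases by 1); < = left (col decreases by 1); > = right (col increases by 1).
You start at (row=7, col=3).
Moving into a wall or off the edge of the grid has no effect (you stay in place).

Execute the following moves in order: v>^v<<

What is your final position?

Start: (row=7, col=3)
  v (down): (row=7, col=3) -> (row=8, col=3)
  > (right): blocked, stay at (row=8, col=3)
  ^ (up): (row=8, col=3) -> (row=7, col=3)
  v (down): (row=7, col=3) -> (row=8, col=3)
  < (left): (row=8, col=3) -> (row=8, col=2)
  < (left): (row=8, col=2) -> (row=8, col=1)
Final: (row=8, col=1)

Answer: Final position: (row=8, col=1)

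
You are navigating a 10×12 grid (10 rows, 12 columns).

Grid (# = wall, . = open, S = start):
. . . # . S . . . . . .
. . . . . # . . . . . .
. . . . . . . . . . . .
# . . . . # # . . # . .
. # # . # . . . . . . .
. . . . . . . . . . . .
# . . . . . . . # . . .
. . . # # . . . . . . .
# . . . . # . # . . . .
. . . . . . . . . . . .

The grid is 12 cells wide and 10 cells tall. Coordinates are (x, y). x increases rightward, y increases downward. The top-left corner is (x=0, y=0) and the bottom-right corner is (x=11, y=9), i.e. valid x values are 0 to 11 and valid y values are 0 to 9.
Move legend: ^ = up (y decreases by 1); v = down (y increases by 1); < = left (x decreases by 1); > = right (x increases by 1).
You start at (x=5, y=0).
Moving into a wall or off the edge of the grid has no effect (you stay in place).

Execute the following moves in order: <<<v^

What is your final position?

Start: (x=5, y=0)
  < (left): (x=5, y=0) -> (x=4, y=0)
  < (left): blocked, stay at (x=4, y=0)
  < (left): blocked, stay at (x=4, y=0)
  v (down): (x=4, y=0) -> (x=4, y=1)
  ^ (up): (x=4, y=1) -> (x=4, y=0)
Final: (x=4, y=0)

Answer: Final position: (x=4, y=0)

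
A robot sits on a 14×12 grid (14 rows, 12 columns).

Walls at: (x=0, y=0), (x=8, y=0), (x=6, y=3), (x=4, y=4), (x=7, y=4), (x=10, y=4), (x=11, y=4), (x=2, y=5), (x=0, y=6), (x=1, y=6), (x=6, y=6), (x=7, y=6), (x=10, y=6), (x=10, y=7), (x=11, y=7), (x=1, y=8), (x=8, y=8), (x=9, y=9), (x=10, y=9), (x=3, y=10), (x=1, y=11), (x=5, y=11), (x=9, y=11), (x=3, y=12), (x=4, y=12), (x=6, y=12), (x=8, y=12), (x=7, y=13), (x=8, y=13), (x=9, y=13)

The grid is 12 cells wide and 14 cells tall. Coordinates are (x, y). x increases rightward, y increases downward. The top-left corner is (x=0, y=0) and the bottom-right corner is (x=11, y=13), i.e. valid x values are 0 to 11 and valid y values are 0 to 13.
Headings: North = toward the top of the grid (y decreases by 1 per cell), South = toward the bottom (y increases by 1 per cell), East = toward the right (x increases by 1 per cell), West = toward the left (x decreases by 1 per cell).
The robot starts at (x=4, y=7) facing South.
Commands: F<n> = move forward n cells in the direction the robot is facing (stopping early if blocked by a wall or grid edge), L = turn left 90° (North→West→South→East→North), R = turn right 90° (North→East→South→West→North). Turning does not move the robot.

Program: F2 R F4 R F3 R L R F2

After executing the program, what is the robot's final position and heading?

Start: (x=4, y=7), facing South
  F2: move forward 2, now at (x=4, y=9)
  R: turn right, now facing West
  F4: move forward 4, now at (x=0, y=9)
  R: turn right, now facing North
  F3: move forward 2/3 (blocked), now at (x=0, y=7)
  R: turn right, now facing East
  L: turn left, now facing North
  R: turn right, now facing East
  F2: move forward 2, now at (x=2, y=7)
Final: (x=2, y=7), facing East

Answer: Final position: (x=2, y=7), facing East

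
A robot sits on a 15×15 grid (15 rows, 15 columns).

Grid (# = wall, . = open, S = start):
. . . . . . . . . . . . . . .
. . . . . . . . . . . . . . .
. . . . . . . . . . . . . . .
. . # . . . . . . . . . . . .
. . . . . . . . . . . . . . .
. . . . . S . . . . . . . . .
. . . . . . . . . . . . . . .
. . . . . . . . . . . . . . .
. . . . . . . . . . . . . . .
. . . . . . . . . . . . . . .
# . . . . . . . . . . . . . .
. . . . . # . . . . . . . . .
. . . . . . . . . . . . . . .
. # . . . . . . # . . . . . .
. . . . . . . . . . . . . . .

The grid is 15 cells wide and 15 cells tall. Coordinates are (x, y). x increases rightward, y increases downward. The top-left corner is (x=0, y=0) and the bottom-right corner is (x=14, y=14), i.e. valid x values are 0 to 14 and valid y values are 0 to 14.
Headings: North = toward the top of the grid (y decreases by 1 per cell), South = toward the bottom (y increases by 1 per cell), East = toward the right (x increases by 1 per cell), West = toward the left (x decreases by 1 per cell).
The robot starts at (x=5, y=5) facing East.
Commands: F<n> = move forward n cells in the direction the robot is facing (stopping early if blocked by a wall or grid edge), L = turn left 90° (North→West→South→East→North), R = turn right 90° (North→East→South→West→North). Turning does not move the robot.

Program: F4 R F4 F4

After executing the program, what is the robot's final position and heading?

Answer: Final position: (x=9, y=13), facing South

Derivation:
Start: (x=5, y=5), facing East
  F4: move forward 4, now at (x=9, y=5)
  R: turn right, now facing South
  F4: move forward 4, now at (x=9, y=9)
  F4: move forward 4, now at (x=9, y=13)
Final: (x=9, y=13), facing South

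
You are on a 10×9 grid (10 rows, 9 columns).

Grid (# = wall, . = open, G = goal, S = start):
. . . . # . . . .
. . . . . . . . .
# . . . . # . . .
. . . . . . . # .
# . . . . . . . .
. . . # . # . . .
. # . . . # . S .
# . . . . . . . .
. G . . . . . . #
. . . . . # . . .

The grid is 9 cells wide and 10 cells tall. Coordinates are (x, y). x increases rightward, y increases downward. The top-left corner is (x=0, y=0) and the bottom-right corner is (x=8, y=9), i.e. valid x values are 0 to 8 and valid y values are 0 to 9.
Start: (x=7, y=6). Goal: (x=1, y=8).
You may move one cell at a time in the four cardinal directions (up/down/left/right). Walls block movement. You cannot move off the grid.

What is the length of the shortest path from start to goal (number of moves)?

BFS from (x=7, y=6) until reaching (x=1, y=8):
  Distance 0: (x=7, y=6)
  Distance 1: (x=7, y=5), (x=6, y=6), (x=8, y=6), (x=7, y=7)
  Distance 2: (x=7, y=4), (x=6, y=5), (x=8, y=5), (x=6, y=7), (x=8, y=7), (x=7, y=8)
  Distance 3: (x=6, y=4), (x=8, y=4), (x=5, y=7), (x=6, y=8), (x=7, y=9)
  Distance 4: (x=6, y=3), (x=8, y=3), (x=5, y=4), (x=4, y=7), (x=5, y=8), (x=6, y=9), (x=8, y=9)
  Distance 5: (x=6, y=2), (x=8, y=2), (x=5, y=3), (x=4, y=4), (x=4, y=6), (x=3, y=7), (x=4, y=8)
  Distance 6: (x=6, y=1), (x=8, y=1), (x=7, y=2), (x=4, y=3), (x=3, y=4), (x=4, y=5), (x=3, y=6), (x=2, y=7), (x=3, y=8), (x=4, y=9)
  Distance 7: (x=6, y=0), (x=8, y=0), (x=5, y=1), (x=7, y=1), (x=4, y=2), (x=3, y=3), (x=2, y=4), (x=2, y=6), (x=1, y=7), (x=2, y=8), (x=3, y=9)
  Distance 8: (x=5, y=0), (x=7, y=0), (x=4, y=1), (x=3, y=2), (x=2, y=3), (x=1, y=4), (x=2, y=5), (x=1, y=8), (x=2, y=9)  <- goal reached here
One shortest path (8 moves): (x=7, y=6) -> (x=6, y=6) -> (x=6, y=7) -> (x=5, y=7) -> (x=4, y=7) -> (x=3, y=7) -> (x=2, y=7) -> (x=1, y=7) -> (x=1, y=8)

Answer: Shortest path length: 8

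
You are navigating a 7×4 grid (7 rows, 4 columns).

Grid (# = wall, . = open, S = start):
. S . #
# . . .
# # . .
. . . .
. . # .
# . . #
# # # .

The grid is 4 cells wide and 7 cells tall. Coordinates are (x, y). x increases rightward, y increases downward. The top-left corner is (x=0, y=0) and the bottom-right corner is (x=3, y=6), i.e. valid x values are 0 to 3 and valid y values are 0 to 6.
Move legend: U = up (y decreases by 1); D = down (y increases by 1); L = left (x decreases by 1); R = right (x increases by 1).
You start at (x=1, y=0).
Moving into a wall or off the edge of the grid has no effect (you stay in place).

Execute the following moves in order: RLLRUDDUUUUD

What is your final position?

Answer: Final position: (x=1, y=1)

Derivation:
Start: (x=1, y=0)
  R (right): (x=1, y=0) -> (x=2, y=0)
  L (left): (x=2, y=0) -> (x=1, y=0)
  L (left): (x=1, y=0) -> (x=0, y=0)
  R (right): (x=0, y=0) -> (x=1, y=0)
  U (up): blocked, stay at (x=1, y=0)
  D (down): (x=1, y=0) -> (x=1, y=1)
  D (down): blocked, stay at (x=1, y=1)
  U (up): (x=1, y=1) -> (x=1, y=0)
  [×3]U (up): blocked, stay at (x=1, y=0)
  D (down): (x=1, y=0) -> (x=1, y=1)
Final: (x=1, y=1)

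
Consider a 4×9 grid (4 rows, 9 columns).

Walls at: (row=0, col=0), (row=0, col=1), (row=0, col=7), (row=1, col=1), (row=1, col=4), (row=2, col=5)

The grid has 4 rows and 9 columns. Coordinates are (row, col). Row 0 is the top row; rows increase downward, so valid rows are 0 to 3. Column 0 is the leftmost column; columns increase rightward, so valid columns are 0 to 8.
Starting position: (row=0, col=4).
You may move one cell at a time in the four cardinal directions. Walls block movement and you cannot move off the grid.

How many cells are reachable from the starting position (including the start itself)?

Answer: Reachable cells: 30

Derivation:
BFS flood-fill from (row=0, col=4):
  Distance 0: (row=0, col=4)
  Distance 1: (row=0, col=3), (row=0, col=5)
  Distance 2: (row=0, col=2), (row=0, col=6), (row=1, col=3), (row=1, col=5)
  Distance 3: (row=1, col=2), (row=1, col=6), (row=2, col=3)
  Distance 4: (row=1, col=7), (row=2, col=2), (row=2, col=4), (row=2, col=6), (row=3, col=3)
  Distance 5: (row=1, col=8), (row=2, col=1), (row=2, col=7), (row=3, col=2), (row=3, col=4), (row=3, col=6)
  Distance 6: (row=0, col=8), (row=2, col=0), (row=2, col=8), (row=3, col=1), (row=3, col=5), (row=3, col=7)
  Distance 7: (row=1, col=0), (row=3, col=0), (row=3, col=8)
Total reachable: 30 (grid has 30 open cells total)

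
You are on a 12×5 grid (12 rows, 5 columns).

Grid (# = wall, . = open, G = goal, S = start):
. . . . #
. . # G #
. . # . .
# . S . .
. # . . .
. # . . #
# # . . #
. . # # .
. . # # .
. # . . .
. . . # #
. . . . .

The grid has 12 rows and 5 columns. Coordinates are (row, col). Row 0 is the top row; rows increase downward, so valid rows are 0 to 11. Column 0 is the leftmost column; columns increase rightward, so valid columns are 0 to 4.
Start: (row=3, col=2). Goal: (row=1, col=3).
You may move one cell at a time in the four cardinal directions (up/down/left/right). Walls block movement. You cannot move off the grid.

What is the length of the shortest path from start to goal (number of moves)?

Answer: Shortest path length: 3

Derivation:
BFS from (row=3, col=2) until reaching (row=1, col=3):
  Distance 0: (row=3, col=2)
  Distance 1: (row=3, col=1), (row=3, col=3), (row=4, col=2)
  Distance 2: (row=2, col=1), (row=2, col=3), (row=3, col=4), (row=4, col=3), (row=5, col=2)
  Distance 3: (row=1, col=1), (row=1, col=3), (row=2, col=0), (row=2, col=4), (row=4, col=4), (row=5, col=3), (row=6, col=2)  <- goal reached here
One shortest path (3 moves): (row=3, col=2) -> (row=3, col=3) -> (row=2, col=3) -> (row=1, col=3)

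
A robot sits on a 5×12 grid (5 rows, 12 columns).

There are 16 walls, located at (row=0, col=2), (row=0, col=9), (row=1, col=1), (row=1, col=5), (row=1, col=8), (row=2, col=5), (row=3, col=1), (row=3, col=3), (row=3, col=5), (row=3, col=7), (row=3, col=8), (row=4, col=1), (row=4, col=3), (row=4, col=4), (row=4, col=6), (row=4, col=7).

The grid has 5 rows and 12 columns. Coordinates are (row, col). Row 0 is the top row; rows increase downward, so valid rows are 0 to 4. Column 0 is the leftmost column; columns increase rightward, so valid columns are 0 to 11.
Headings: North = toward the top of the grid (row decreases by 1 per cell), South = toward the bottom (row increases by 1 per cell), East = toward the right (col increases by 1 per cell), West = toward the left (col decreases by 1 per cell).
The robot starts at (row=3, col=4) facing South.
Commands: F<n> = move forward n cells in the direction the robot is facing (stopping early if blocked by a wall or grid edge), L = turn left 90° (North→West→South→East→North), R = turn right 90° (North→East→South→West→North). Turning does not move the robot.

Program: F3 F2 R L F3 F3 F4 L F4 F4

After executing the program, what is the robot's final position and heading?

Answer: Final position: (row=3, col=4), facing East

Derivation:
Start: (row=3, col=4), facing South
  F3: move forward 0/3 (blocked), now at (row=3, col=4)
  F2: move forward 0/2 (blocked), now at (row=3, col=4)
  R: turn right, now facing West
  L: turn left, now facing South
  F3: move forward 0/3 (blocked), now at (row=3, col=4)
  F3: move forward 0/3 (blocked), now at (row=3, col=4)
  F4: move forward 0/4 (blocked), now at (row=3, col=4)
  L: turn left, now facing East
  F4: move forward 0/4 (blocked), now at (row=3, col=4)
  F4: move forward 0/4 (blocked), now at (row=3, col=4)
Final: (row=3, col=4), facing East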